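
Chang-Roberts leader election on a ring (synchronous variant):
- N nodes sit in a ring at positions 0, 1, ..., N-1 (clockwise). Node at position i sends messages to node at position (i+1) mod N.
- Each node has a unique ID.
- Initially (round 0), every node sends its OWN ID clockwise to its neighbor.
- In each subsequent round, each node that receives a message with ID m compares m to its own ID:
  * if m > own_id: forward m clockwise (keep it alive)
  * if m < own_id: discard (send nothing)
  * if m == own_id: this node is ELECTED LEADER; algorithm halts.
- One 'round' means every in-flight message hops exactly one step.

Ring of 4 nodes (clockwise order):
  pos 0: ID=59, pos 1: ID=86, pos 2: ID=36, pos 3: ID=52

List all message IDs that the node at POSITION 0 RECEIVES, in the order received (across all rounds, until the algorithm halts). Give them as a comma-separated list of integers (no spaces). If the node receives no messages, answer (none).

Answer: 52,86

Derivation:
Round 1: pos1(id86) recv 59: drop; pos2(id36) recv 86: fwd; pos3(id52) recv 36: drop; pos0(id59) recv 52: drop
Round 2: pos3(id52) recv 86: fwd
Round 3: pos0(id59) recv 86: fwd
Round 4: pos1(id86) recv 86: ELECTED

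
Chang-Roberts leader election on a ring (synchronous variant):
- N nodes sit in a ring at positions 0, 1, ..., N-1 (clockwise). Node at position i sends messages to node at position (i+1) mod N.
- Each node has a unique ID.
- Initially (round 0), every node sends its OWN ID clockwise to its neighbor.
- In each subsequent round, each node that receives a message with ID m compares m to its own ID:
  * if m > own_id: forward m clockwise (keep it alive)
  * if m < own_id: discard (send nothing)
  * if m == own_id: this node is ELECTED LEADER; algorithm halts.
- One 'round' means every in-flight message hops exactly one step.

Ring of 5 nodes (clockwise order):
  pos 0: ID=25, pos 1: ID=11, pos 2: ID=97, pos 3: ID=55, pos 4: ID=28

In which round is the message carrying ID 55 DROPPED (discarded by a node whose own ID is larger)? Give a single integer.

Round 1: pos1(id11) recv 25: fwd; pos2(id97) recv 11: drop; pos3(id55) recv 97: fwd; pos4(id28) recv 55: fwd; pos0(id25) recv 28: fwd
Round 2: pos2(id97) recv 25: drop; pos4(id28) recv 97: fwd; pos0(id25) recv 55: fwd; pos1(id11) recv 28: fwd
Round 3: pos0(id25) recv 97: fwd; pos1(id11) recv 55: fwd; pos2(id97) recv 28: drop
Round 4: pos1(id11) recv 97: fwd; pos2(id97) recv 55: drop
Round 5: pos2(id97) recv 97: ELECTED
Message ID 55 originates at pos 3; dropped at pos 2 in round 4

Answer: 4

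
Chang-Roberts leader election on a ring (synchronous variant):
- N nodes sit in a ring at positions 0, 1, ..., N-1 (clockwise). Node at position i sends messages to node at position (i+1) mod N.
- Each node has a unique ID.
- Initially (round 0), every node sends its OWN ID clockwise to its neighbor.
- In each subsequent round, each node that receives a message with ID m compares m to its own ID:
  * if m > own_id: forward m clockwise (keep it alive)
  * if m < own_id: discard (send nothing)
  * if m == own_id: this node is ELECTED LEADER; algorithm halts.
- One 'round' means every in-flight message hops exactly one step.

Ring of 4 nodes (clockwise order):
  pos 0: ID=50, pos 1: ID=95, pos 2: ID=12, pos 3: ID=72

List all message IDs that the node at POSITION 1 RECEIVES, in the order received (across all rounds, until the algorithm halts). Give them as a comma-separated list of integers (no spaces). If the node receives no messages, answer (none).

Answer: 50,72,95

Derivation:
Round 1: pos1(id95) recv 50: drop; pos2(id12) recv 95: fwd; pos3(id72) recv 12: drop; pos0(id50) recv 72: fwd
Round 2: pos3(id72) recv 95: fwd; pos1(id95) recv 72: drop
Round 3: pos0(id50) recv 95: fwd
Round 4: pos1(id95) recv 95: ELECTED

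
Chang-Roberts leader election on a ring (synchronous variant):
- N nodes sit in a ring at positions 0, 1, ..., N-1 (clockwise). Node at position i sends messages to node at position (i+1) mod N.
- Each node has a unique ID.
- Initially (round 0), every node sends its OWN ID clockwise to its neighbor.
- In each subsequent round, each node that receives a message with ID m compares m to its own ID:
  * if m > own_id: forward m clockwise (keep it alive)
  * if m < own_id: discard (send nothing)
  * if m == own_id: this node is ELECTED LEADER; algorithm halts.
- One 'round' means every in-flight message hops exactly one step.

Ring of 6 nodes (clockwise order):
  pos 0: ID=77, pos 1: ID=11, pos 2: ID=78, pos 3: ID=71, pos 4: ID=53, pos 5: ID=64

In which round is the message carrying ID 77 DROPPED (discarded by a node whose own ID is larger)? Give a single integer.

Round 1: pos1(id11) recv 77: fwd; pos2(id78) recv 11: drop; pos3(id71) recv 78: fwd; pos4(id53) recv 71: fwd; pos5(id64) recv 53: drop; pos0(id77) recv 64: drop
Round 2: pos2(id78) recv 77: drop; pos4(id53) recv 78: fwd; pos5(id64) recv 71: fwd
Round 3: pos5(id64) recv 78: fwd; pos0(id77) recv 71: drop
Round 4: pos0(id77) recv 78: fwd
Round 5: pos1(id11) recv 78: fwd
Round 6: pos2(id78) recv 78: ELECTED
Message ID 77 originates at pos 0; dropped at pos 2 in round 2

Answer: 2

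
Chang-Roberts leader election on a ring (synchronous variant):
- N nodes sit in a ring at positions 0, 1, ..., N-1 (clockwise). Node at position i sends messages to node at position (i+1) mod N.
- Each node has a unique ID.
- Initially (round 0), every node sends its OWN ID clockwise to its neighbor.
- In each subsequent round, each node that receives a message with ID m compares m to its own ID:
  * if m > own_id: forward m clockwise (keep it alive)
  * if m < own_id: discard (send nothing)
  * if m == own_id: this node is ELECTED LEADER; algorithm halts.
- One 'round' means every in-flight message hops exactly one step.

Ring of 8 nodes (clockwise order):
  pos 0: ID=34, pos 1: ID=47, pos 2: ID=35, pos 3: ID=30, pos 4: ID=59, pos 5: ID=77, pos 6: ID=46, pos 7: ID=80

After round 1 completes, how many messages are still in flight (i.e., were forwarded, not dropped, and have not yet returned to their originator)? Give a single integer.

Answer: 4

Derivation:
Round 1: pos1(id47) recv 34: drop; pos2(id35) recv 47: fwd; pos3(id30) recv 35: fwd; pos4(id59) recv 30: drop; pos5(id77) recv 59: drop; pos6(id46) recv 77: fwd; pos7(id80) recv 46: drop; pos0(id34) recv 80: fwd
After round 1: 4 messages still in flight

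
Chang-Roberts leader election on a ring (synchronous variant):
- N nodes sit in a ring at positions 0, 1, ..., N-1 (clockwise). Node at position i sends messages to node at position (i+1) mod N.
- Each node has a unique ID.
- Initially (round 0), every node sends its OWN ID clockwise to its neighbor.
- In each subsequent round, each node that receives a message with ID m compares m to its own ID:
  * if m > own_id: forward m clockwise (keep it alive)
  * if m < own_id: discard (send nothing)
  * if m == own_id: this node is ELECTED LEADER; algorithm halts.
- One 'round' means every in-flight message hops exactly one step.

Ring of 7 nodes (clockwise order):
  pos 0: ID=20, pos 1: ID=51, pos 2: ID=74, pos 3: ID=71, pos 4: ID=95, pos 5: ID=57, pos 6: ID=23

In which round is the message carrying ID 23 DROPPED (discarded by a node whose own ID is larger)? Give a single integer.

Answer: 2

Derivation:
Round 1: pos1(id51) recv 20: drop; pos2(id74) recv 51: drop; pos3(id71) recv 74: fwd; pos4(id95) recv 71: drop; pos5(id57) recv 95: fwd; pos6(id23) recv 57: fwd; pos0(id20) recv 23: fwd
Round 2: pos4(id95) recv 74: drop; pos6(id23) recv 95: fwd; pos0(id20) recv 57: fwd; pos1(id51) recv 23: drop
Round 3: pos0(id20) recv 95: fwd; pos1(id51) recv 57: fwd
Round 4: pos1(id51) recv 95: fwd; pos2(id74) recv 57: drop
Round 5: pos2(id74) recv 95: fwd
Round 6: pos3(id71) recv 95: fwd
Round 7: pos4(id95) recv 95: ELECTED
Message ID 23 originates at pos 6; dropped at pos 1 in round 2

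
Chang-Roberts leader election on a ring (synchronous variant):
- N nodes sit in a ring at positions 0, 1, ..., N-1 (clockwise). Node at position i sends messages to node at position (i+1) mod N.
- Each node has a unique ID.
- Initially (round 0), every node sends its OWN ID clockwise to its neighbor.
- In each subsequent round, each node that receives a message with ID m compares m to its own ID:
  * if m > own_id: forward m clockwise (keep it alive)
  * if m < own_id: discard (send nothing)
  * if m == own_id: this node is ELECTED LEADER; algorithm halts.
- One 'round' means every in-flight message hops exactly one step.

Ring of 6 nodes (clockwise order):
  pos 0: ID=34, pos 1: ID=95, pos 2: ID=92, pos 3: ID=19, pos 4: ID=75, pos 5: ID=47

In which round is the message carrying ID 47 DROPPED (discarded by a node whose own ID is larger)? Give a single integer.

Round 1: pos1(id95) recv 34: drop; pos2(id92) recv 95: fwd; pos3(id19) recv 92: fwd; pos4(id75) recv 19: drop; pos5(id47) recv 75: fwd; pos0(id34) recv 47: fwd
Round 2: pos3(id19) recv 95: fwd; pos4(id75) recv 92: fwd; pos0(id34) recv 75: fwd; pos1(id95) recv 47: drop
Round 3: pos4(id75) recv 95: fwd; pos5(id47) recv 92: fwd; pos1(id95) recv 75: drop
Round 4: pos5(id47) recv 95: fwd; pos0(id34) recv 92: fwd
Round 5: pos0(id34) recv 95: fwd; pos1(id95) recv 92: drop
Round 6: pos1(id95) recv 95: ELECTED
Message ID 47 originates at pos 5; dropped at pos 1 in round 2

Answer: 2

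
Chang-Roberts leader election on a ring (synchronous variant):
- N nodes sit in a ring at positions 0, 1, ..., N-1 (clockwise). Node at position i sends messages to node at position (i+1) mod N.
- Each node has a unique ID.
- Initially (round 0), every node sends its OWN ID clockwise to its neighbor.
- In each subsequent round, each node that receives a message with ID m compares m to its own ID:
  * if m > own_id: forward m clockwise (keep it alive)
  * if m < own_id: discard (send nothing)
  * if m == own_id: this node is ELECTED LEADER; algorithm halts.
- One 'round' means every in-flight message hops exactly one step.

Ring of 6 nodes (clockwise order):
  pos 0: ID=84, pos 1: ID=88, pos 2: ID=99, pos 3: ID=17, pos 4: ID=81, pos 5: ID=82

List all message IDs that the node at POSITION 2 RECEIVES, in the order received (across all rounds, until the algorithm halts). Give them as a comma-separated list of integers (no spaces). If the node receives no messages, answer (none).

Answer: 88,99

Derivation:
Round 1: pos1(id88) recv 84: drop; pos2(id99) recv 88: drop; pos3(id17) recv 99: fwd; pos4(id81) recv 17: drop; pos5(id82) recv 81: drop; pos0(id84) recv 82: drop
Round 2: pos4(id81) recv 99: fwd
Round 3: pos5(id82) recv 99: fwd
Round 4: pos0(id84) recv 99: fwd
Round 5: pos1(id88) recv 99: fwd
Round 6: pos2(id99) recv 99: ELECTED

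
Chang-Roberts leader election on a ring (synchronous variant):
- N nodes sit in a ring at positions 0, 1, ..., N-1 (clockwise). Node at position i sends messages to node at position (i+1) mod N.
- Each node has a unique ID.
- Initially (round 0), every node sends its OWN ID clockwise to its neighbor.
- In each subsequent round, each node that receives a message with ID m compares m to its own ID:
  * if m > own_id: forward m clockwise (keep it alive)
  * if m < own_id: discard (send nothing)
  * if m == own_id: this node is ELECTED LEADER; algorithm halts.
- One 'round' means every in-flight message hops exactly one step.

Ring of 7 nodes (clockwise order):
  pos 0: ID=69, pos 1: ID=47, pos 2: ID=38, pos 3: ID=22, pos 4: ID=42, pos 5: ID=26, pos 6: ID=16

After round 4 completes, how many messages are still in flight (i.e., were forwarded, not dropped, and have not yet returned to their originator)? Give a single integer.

Round 1: pos1(id47) recv 69: fwd; pos2(id38) recv 47: fwd; pos3(id22) recv 38: fwd; pos4(id42) recv 22: drop; pos5(id26) recv 42: fwd; pos6(id16) recv 26: fwd; pos0(id69) recv 16: drop
Round 2: pos2(id38) recv 69: fwd; pos3(id22) recv 47: fwd; pos4(id42) recv 38: drop; pos6(id16) recv 42: fwd; pos0(id69) recv 26: drop
Round 3: pos3(id22) recv 69: fwd; pos4(id42) recv 47: fwd; pos0(id69) recv 42: drop
Round 4: pos4(id42) recv 69: fwd; pos5(id26) recv 47: fwd
After round 4: 2 messages still in flight

Answer: 2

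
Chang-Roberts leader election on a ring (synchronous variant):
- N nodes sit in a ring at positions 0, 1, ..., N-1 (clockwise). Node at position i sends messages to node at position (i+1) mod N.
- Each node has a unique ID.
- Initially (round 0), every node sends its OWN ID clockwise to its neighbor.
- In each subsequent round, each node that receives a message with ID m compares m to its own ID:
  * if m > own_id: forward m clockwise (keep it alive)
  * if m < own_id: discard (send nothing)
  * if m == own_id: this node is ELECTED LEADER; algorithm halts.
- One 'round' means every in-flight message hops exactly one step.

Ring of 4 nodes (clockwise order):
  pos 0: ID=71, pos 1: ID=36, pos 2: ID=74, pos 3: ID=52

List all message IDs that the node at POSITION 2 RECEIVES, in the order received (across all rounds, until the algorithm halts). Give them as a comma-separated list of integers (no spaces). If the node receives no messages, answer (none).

Answer: 36,71,74

Derivation:
Round 1: pos1(id36) recv 71: fwd; pos2(id74) recv 36: drop; pos3(id52) recv 74: fwd; pos0(id71) recv 52: drop
Round 2: pos2(id74) recv 71: drop; pos0(id71) recv 74: fwd
Round 3: pos1(id36) recv 74: fwd
Round 4: pos2(id74) recv 74: ELECTED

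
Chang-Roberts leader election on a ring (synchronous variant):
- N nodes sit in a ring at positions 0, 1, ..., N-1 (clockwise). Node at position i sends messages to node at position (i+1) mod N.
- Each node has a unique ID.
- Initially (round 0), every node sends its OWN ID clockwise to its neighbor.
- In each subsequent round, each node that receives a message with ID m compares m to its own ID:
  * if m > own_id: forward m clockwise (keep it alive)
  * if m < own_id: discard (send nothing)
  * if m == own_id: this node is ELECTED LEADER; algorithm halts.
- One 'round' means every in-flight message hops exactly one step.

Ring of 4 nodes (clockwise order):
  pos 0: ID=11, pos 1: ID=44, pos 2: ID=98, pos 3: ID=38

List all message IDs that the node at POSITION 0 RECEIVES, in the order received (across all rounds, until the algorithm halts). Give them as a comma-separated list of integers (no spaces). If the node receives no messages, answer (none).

Round 1: pos1(id44) recv 11: drop; pos2(id98) recv 44: drop; pos3(id38) recv 98: fwd; pos0(id11) recv 38: fwd
Round 2: pos0(id11) recv 98: fwd; pos1(id44) recv 38: drop
Round 3: pos1(id44) recv 98: fwd
Round 4: pos2(id98) recv 98: ELECTED

Answer: 38,98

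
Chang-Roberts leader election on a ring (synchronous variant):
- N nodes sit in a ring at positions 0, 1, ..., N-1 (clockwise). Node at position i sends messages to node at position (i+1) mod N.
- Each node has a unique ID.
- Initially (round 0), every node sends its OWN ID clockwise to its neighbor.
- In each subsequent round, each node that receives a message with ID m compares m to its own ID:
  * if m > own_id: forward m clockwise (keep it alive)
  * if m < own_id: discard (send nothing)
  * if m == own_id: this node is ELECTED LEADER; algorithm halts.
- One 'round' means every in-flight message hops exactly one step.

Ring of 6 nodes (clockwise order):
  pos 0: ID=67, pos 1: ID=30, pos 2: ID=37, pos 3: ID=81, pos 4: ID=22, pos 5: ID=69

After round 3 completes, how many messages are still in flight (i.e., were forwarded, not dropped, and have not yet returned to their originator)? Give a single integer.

Round 1: pos1(id30) recv 67: fwd; pos2(id37) recv 30: drop; pos3(id81) recv 37: drop; pos4(id22) recv 81: fwd; pos5(id69) recv 22: drop; pos0(id67) recv 69: fwd
Round 2: pos2(id37) recv 67: fwd; pos5(id69) recv 81: fwd; pos1(id30) recv 69: fwd
Round 3: pos3(id81) recv 67: drop; pos0(id67) recv 81: fwd; pos2(id37) recv 69: fwd
After round 3: 2 messages still in flight

Answer: 2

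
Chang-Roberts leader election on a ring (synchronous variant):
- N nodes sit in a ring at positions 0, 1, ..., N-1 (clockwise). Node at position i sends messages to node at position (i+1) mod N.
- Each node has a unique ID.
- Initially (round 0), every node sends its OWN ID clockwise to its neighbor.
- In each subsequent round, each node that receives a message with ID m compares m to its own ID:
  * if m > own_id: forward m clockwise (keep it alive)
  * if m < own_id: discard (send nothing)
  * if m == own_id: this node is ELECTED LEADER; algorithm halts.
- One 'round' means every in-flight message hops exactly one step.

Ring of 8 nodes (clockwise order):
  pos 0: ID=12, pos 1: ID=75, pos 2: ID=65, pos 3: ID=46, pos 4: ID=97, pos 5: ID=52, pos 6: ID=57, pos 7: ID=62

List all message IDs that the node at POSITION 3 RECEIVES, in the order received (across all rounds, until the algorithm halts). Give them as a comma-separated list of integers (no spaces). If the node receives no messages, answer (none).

Answer: 65,75,97

Derivation:
Round 1: pos1(id75) recv 12: drop; pos2(id65) recv 75: fwd; pos3(id46) recv 65: fwd; pos4(id97) recv 46: drop; pos5(id52) recv 97: fwd; pos6(id57) recv 52: drop; pos7(id62) recv 57: drop; pos0(id12) recv 62: fwd
Round 2: pos3(id46) recv 75: fwd; pos4(id97) recv 65: drop; pos6(id57) recv 97: fwd; pos1(id75) recv 62: drop
Round 3: pos4(id97) recv 75: drop; pos7(id62) recv 97: fwd
Round 4: pos0(id12) recv 97: fwd
Round 5: pos1(id75) recv 97: fwd
Round 6: pos2(id65) recv 97: fwd
Round 7: pos3(id46) recv 97: fwd
Round 8: pos4(id97) recv 97: ELECTED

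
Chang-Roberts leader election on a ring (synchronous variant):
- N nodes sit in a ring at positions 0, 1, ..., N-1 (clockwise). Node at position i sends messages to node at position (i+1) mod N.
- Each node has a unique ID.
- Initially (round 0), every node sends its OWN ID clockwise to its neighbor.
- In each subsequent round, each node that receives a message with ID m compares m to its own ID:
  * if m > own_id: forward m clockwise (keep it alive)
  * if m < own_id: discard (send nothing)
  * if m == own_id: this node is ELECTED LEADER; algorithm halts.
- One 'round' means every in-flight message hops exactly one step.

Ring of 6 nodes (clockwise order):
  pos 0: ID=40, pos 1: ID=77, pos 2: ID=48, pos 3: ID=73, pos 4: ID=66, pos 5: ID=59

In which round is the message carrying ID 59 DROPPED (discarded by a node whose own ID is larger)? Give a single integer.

Answer: 2

Derivation:
Round 1: pos1(id77) recv 40: drop; pos2(id48) recv 77: fwd; pos3(id73) recv 48: drop; pos4(id66) recv 73: fwd; pos5(id59) recv 66: fwd; pos0(id40) recv 59: fwd
Round 2: pos3(id73) recv 77: fwd; pos5(id59) recv 73: fwd; pos0(id40) recv 66: fwd; pos1(id77) recv 59: drop
Round 3: pos4(id66) recv 77: fwd; pos0(id40) recv 73: fwd; pos1(id77) recv 66: drop
Round 4: pos5(id59) recv 77: fwd; pos1(id77) recv 73: drop
Round 5: pos0(id40) recv 77: fwd
Round 6: pos1(id77) recv 77: ELECTED
Message ID 59 originates at pos 5; dropped at pos 1 in round 2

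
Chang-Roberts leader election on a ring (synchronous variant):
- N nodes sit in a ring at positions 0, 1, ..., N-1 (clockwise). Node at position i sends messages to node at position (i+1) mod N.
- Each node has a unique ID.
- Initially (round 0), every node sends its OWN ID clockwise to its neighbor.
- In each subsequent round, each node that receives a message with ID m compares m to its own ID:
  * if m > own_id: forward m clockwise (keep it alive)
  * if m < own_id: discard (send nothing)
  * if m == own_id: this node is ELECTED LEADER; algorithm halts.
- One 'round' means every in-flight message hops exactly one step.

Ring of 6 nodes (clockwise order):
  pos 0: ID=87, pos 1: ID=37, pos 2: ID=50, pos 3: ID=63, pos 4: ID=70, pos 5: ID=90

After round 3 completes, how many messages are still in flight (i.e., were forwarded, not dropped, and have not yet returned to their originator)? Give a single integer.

Answer: 2

Derivation:
Round 1: pos1(id37) recv 87: fwd; pos2(id50) recv 37: drop; pos3(id63) recv 50: drop; pos4(id70) recv 63: drop; pos5(id90) recv 70: drop; pos0(id87) recv 90: fwd
Round 2: pos2(id50) recv 87: fwd; pos1(id37) recv 90: fwd
Round 3: pos3(id63) recv 87: fwd; pos2(id50) recv 90: fwd
After round 3: 2 messages still in flight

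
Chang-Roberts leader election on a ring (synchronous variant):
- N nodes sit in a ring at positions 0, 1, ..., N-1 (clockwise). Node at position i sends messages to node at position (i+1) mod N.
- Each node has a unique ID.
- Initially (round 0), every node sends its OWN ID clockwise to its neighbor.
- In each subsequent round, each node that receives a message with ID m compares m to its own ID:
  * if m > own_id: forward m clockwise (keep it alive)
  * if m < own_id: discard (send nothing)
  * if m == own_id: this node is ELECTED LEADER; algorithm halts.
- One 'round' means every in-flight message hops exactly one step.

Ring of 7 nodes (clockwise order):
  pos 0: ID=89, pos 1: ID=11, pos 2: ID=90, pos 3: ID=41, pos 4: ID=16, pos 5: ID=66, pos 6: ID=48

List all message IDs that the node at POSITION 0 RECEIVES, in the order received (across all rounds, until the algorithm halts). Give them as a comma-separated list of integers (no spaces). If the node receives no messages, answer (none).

Answer: 48,66,90

Derivation:
Round 1: pos1(id11) recv 89: fwd; pos2(id90) recv 11: drop; pos3(id41) recv 90: fwd; pos4(id16) recv 41: fwd; pos5(id66) recv 16: drop; pos6(id48) recv 66: fwd; pos0(id89) recv 48: drop
Round 2: pos2(id90) recv 89: drop; pos4(id16) recv 90: fwd; pos5(id66) recv 41: drop; pos0(id89) recv 66: drop
Round 3: pos5(id66) recv 90: fwd
Round 4: pos6(id48) recv 90: fwd
Round 5: pos0(id89) recv 90: fwd
Round 6: pos1(id11) recv 90: fwd
Round 7: pos2(id90) recv 90: ELECTED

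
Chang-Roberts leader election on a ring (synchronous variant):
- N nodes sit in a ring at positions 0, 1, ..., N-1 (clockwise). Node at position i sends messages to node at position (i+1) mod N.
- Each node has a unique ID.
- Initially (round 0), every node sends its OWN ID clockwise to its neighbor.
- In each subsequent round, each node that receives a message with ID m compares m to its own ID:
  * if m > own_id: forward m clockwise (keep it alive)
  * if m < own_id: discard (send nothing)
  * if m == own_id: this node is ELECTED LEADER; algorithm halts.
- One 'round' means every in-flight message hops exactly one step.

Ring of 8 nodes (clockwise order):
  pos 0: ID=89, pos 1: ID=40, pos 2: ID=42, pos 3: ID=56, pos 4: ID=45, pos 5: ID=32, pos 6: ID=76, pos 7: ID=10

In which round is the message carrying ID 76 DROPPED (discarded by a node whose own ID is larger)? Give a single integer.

Answer: 2

Derivation:
Round 1: pos1(id40) recv 89: fwd; pos2(id42) recv 40: drop; pos3(id56) recv 42: drop; pos4(id45) recv 56: fwd; pos5(id32) recv 45: fwd; pos6(id76) recv 32: drop; pos7(id10) recv 76: fwd; pos0(id89) recv 10: drop
Round 2: pos2(id42) recv 89: fwd; pos5(id32) recv 56: fwd; pos6(id76) recv 45: drop; pos0(id89) recv 76: drop
Round 3: pos3(id56) recv 89: fwd; pos6(id76) recv 56: drop
Round 4: pos4(id45) recv 89: fwd
Round 5: pos5(id32) recv 89: fwd
Round 6: pos6(id76) recv 89: fwd
Round 7: pos7(id10) recv 89: fwd
Round 8: pos0(id89) recv 89: ELECTED
Message ID 76 originates at pos 6; dropped at pos 0 in round 2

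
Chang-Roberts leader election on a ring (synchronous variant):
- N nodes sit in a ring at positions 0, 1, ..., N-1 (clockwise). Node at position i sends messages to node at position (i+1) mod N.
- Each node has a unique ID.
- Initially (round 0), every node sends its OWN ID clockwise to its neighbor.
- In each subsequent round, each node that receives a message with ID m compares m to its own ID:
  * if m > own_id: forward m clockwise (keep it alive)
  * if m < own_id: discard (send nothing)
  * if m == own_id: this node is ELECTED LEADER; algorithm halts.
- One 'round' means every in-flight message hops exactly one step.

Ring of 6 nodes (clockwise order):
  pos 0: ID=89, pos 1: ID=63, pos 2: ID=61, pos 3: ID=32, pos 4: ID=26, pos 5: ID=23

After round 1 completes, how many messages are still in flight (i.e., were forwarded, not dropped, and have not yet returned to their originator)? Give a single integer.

Round 1: pos1(id63) recv 89: fwd; pos2(id61) recv 63: fwd; pos3(id32) recv 61: fwd; pos4(id26) recv 32: fwd; pos5(id23) recv 26: fwd; pos0(id89) recv 23: drop
After round 1: 5 messages still in flight

Answer: 5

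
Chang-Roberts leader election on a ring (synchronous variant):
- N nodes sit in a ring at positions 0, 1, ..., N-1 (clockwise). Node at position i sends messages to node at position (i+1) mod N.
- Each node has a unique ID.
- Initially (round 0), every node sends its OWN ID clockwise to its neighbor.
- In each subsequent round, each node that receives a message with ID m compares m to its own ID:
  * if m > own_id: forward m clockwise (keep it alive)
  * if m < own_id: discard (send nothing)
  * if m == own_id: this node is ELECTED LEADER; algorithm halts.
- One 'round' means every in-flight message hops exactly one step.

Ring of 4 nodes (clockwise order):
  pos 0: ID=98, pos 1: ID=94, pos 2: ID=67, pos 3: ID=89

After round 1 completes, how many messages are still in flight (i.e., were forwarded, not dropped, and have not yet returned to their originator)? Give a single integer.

Answer: 2

Derivation:
Round 1: pos1(id94) recv 98: fwd; pos2(id67) recv 94: fwd; pos3(id89) recv 67: drop; pos0(id98) recv 89: drop
After round 1: 2 messages still in flight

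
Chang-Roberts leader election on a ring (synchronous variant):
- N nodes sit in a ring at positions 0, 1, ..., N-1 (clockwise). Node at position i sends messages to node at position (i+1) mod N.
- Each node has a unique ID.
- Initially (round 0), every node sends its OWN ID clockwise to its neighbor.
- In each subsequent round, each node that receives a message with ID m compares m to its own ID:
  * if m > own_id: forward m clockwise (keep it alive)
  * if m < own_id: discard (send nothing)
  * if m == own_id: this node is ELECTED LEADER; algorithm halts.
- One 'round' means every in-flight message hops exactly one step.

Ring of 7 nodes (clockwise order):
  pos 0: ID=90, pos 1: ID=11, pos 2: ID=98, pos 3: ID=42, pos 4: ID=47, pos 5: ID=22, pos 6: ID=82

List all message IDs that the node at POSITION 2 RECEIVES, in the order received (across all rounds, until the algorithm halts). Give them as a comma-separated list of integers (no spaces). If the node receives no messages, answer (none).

Round 1: pos1(id11) recv 90: fwd; pos2(id98) recv 11: drop; pos3(id42) recv 98: fwd; pos4(id47) recv 42: drop; pos5(id22) recv 47: fwd; pos6(id82) recv 22: drop; pos0(id90) recv 82: drop
Round 2: pos2(id98) recv 90: drop; pos4(id47) recv 98: fwd; pos6(id82) recv 47: drop
Round 3: pos5(id22) recv 98: fwd
Round 4: pos6(id82) recv 98: fwd
Round 5: pos0(id90) recv 98: fwd
Round 6: pos1(id11) recv 98: fwd
Round 7: pos2(id98) recv 98: ELECTED

Answer: 11,90,98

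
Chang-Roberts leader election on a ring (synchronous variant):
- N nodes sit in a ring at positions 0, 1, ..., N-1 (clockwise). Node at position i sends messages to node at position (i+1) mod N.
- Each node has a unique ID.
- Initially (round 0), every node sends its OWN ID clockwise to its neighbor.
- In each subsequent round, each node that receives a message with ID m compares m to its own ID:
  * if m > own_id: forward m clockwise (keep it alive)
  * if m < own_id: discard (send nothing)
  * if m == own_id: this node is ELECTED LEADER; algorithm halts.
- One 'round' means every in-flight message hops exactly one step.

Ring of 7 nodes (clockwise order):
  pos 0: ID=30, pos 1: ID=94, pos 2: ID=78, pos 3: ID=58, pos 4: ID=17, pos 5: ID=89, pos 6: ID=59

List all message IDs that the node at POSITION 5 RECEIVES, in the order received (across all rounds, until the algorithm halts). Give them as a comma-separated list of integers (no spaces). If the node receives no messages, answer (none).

Round 1: pos1(id94) recv 30: drop; pos2(id78) recv 94: fwd; pos3(id58) recv 78: fwd; pos4(id17) recv 58: fwd; pos5(id89) recv 17: drop; pos6(id59) recv 89: fwd; pos0(id30) recv 59: fwd
Round 2: pos3(id58) recv 94: fwd; pos4(id17) recv 78: fwd; pos5(id89) recv 58: drop; pos0(id30) recv 89: fwd; pos1(id94) recv 59: drop
Round 3: pos4(id17) recv 94: fwd; pos5(id89) recv 78: drop; pos1(id94) recv 89: drop
Round 4: pos5(id89) recv 94: fwd
Round 5: pos6(id59) recv 94: fwd
Round 6: pos0(id30) recv 94: fwd
Round 7: pos1(id94) recv 94: ELECTED

Answer: 17,58,78,94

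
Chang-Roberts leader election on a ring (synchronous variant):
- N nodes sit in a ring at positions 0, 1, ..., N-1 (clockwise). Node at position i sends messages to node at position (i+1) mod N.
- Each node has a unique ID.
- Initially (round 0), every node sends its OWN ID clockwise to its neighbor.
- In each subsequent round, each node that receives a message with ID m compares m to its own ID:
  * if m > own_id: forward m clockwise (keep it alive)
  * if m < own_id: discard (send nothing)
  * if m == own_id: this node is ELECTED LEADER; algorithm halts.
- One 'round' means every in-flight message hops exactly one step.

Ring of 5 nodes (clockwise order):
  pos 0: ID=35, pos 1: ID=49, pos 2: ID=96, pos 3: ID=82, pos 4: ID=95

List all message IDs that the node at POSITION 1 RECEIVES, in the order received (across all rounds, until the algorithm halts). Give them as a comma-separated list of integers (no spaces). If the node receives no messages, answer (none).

Round 1: pos1(id49) recv 35: drop; pos2(id96) recv 49: drop; pos3(id82) recv 96: fwd; pos4(id95) recv 82: drop; pos0(id35) recv 95: fwd
Round 2: pos4(id95) recv 96: fwd; pos1(id49) recv 95: fwd
Round 3: pos0(id35) recv 96: fwd; pos2(id96) recv 95: drop
Round 4: pos1(id49) recv 96: fwd
Round 5: pos2(id96) recv 96: ELECTED

Answer: 35,95,96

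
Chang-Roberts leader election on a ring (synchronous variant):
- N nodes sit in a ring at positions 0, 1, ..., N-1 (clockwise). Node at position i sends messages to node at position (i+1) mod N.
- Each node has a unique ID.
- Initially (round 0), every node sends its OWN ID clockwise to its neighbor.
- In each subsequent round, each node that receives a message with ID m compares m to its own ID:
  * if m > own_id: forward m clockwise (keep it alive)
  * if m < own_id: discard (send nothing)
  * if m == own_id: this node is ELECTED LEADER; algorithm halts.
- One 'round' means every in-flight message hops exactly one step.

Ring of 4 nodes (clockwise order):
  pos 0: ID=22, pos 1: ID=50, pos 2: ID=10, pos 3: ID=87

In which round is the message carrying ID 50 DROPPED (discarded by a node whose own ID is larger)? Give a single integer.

Round 1: pos1(id50) recv 22: drop; pos2(id10) recv 50: fwd; pos3(id87) recv 10: drop; pos0(id22) recv 87: fwd
Round 2: pos3(id87) recv 50: drop; pos1(id50) recv 87: fwd
Round 3: pos2(id10) recv 87: fwd
Round 4: pos3(id87) recv 87: ELECTED
Message ID 50 originates at pos 1; dropped at pos 3 in round 2

Answer: 2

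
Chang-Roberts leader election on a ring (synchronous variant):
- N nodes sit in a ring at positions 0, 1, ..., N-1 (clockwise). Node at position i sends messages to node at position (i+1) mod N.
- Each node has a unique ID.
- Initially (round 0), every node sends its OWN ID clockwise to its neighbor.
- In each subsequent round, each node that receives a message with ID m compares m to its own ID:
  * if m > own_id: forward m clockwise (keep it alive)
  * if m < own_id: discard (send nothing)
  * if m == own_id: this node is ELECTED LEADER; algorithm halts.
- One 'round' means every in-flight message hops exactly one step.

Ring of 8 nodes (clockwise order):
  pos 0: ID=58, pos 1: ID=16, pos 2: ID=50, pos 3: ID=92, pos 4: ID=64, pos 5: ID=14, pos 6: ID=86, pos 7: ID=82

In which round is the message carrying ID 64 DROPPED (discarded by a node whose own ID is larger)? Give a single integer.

Round 1: pos1(id16) recv 58: fwd; pos2(id50) recv 16: drop; pos3(id92) recv 50: drop; pos4(id64) recv 92: fwd; pos5(id14) recv 64: fwd; pos6(id86) recv 14: drop; pos7(id82) recv 86: fwd; pos0(id58) recv 82: fwd
Round 2: pos2(id50) recv 58: fwd; pos5(id14) recv 92: fwd; pos6(id86) recv 64: drop; pos0(id58) recv 86: fwd; pos1(id16) recv 82: fwd
Round 3: pos3(id92) recv 58: drop; pos6(id86) recv 92: fwd; pos1(id16) recv 86: fwd; pos2(id50) recv 82: fwd
Round 4: pos7(id82) recv 92: fwd; pos2(id50) recv 86: fwd; pos3(id92) recv 82: drop
Round 5: pos0(id58) recv 92: fwd; pos3(id92) recv 86: drop
Round 6: pos1(id16) recv 92: fwd
Round 7: pos2(id50) recv 92: fwd
Round 8: pos3(id92) recv 92: ELECTED
Message ID 64 originates at pos 4; dropped at pos 6 in round 2

Answer: 2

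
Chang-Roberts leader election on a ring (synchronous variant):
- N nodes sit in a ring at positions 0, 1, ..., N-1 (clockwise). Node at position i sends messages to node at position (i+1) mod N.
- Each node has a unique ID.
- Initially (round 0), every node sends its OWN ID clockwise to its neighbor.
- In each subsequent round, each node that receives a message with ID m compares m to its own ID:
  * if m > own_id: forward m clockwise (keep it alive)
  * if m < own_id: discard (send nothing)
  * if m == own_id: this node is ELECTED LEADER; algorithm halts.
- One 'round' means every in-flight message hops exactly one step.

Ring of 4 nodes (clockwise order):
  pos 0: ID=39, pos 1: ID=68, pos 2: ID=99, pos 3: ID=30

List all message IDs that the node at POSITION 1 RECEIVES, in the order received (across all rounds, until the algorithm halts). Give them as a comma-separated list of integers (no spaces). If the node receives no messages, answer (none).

Answer: 39,99

Derivation:
Round 1: pos1(id68) recv 39: drop; pos2(id99) recv 68: drop; pos3(id30) recv 99: fwd; pos0(id39) recv 30: drop
Round 2: pos0(id39) recv 99: fwd
Round 3: pos1(id68) recv 99: fwd
Round 4: pos2(id99) recv 99: ELECTED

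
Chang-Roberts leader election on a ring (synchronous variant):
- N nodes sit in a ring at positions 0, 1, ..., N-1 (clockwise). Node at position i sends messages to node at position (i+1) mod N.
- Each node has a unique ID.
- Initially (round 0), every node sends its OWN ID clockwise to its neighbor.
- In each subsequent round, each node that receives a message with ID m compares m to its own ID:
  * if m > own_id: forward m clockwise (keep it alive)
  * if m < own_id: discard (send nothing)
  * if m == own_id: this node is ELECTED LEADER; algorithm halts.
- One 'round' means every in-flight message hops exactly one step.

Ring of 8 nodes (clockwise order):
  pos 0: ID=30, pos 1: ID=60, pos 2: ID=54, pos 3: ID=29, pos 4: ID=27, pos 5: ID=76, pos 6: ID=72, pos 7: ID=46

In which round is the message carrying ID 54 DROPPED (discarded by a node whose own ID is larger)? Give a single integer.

Answer: 3

Derivation:
Round 1: pos1(id60) recv 30: drop; pos2(id54) recv 60: fwd; pos3(id29) recv 54: fwd; pos4(id27) recv 29: fwd; pos5(id76) recv 27: drop; pos6(id72) recv 76: fwd; pos7(id46) recv 72: fwd; pos0(id30) recv 46: fwd
Round 2: pos3(id29) recv 60: fwd; pos4(id27) recv 54: fwd; pos5(id76) recv 29: drop; pos7(id46) recv 76: fwd; pos0(id30) recv 72: fwd; pos1(id60) recv 46: drop
Round 3: pos4(id27) recv 60: fwd; pos5(id76) recv 54: drop; pos0(id30) recv 76: fwd; pos1(id60) recv 72: fwd
Round 4: pos5(id76) recv 60: drop; pos1(id60) recv 76: fwd; pos2(id54) recv 72: fwd
Round 5: pos2(id54) recv 76: fwd; pos3(id29) recv 72: fwd
Round 6: pos3(id29) recv 76: fwd; pos4(id27) recv 72: fwd
Round 7: pos4(id27) recv 76: fwd; pos5(id76) recv 72: drop
Round 8: pos5(id76) recv 76: ELECTED
Message ID 54 originates at pos 2; dropped at pos 5 in round 3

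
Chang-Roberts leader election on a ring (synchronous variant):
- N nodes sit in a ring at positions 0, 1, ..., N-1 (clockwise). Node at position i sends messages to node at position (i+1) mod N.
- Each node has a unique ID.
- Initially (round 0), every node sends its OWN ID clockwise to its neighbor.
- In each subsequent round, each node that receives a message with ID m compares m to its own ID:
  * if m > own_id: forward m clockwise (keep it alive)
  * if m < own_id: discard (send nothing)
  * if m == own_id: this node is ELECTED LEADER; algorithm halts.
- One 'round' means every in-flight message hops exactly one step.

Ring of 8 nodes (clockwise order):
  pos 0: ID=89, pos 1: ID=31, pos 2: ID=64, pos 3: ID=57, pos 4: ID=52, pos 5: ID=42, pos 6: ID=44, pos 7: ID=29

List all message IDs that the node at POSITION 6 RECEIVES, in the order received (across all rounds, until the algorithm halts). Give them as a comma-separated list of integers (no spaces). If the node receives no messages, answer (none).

Answer: 42,52,57,64,89

Derivation:
Round 1: pos1(id31) recv 89: fwd; pos2(id64) recv 31: drop; pos3(id57) recv 64: fwd; pos4(id52) recv 57: fwd; pos5(id42) recv 52: fwd; pos6(id44) recv 42: drop; pos7(id29) recv 44: fwd; pos0(id89) recv 29: drop
Round 2: pos2(id64) recv 89: fwd; pos4(id52) recv 64: fwd; pos5(id42) recv 57: fwd; pos6(id44) recv 52: fwd; pos0(id89) recv 44: drop
Round 3: pos3(id57) recv 89: fwd; pos5(id42) recv 64: fwd; pos6(id44) recv 57: fwd; pos7(id29) recv 52: fwd
Round 4: pos4(id52) recv 89: fwd; pos6(id44) recv 64: fwd; pos7(id29) recv 57: fwd; pos0(id89) recv 52: drop
Round 5: pos5(id42) recv 89: fwd; pos7(id29) recv 64: fwd; pos0(id89) recv 57: drop
Round 6: pos6(id44) recv 89: fwd; pos0(id89) recv 64: drop
Round 7: pos7(id29) recv 89: fwd
Round 8: pos0(id89) recv 89: ELECTED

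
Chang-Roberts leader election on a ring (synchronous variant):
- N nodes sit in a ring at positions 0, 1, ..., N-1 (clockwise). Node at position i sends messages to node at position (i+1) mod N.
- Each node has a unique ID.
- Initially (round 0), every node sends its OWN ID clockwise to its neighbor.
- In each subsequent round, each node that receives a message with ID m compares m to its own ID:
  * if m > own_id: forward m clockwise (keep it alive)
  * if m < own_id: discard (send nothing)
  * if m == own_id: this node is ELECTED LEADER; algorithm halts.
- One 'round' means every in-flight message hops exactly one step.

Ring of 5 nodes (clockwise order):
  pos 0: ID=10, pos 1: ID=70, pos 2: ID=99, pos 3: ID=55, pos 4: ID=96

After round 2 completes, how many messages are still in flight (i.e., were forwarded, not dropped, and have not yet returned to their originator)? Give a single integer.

Answer: 2

Derivation:
Round 1: pos1(id70) recv 10: drop; pos2(id99) recv 70: drop; pos3(id55) recv 99: fwd; pos4(id96) recv 55: drop; pos0(id10) recv 96: fwd
Round 2: pos4(id96) recv 99: fwd; pos1(id70) recv 96: fwd
After round 2: 2 messages still in flight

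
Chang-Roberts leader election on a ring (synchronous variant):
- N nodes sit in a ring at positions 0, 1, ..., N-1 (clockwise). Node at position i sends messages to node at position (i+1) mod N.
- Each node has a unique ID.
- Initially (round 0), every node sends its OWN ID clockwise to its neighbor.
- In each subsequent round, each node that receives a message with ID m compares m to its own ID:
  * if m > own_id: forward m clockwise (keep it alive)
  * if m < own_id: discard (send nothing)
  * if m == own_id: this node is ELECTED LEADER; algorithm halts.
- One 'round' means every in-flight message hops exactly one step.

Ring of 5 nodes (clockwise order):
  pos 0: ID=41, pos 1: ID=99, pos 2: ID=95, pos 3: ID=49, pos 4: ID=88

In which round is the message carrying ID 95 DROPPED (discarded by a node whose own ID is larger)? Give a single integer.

Round 1: pos1(id99) recv 41: drop; pos2(id95) recv 99: fwd; pos3(id49) recv 95: fwd; pos4(id88) recv 49: drop; pos0(id41) recv 88: fwd
Round 2: pos3(id49) recv 99: fwd; pos4(id88) recv 95: fwd; pos1(id99) recv 88: drop
Round 3: pos4(id88) recv 99: fwd; pos0(id41) recv 95: fwd
Round 4: pos0(id41) recv 99: fwd; pos1(id99) recv 95: drop
Round 5: pos1(id99) recv 99: ELECTED
Message ID 95 originates at pos 2; dropped at pos 1 in round 4

Answer: 4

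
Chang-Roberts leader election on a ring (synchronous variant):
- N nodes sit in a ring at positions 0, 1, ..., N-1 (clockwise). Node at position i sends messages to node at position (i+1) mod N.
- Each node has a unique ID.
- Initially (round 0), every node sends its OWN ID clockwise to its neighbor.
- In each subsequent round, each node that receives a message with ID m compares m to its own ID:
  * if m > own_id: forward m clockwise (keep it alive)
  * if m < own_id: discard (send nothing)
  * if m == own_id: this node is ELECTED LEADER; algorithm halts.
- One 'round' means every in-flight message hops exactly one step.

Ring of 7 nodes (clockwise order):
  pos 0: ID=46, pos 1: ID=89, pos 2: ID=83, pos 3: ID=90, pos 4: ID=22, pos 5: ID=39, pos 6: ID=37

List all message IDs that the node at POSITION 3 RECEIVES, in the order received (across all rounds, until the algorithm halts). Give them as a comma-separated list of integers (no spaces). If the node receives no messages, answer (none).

Answer: 83,89,90

Derivation:
Round 1: pos1(id89) recv 46: drop; pos2(id83) recv 89: fwd; pos3(id90) recv 83: drop; pos4(id22) recv 90: fwd; pos5(id39) recv 22: drop; pos6(id37) recv 39: fwd; pos0(id46) recv 37: drop
Round 2: pos3(id90) recv 89: drop; pos5(id39) recv 90: fwd; pos0(id46) recv 39: drop
Round 3: pos6(id37) recv 90: fwd
Round 4: pos0(id46) recv 90: fwd
Round 5: pos1(id89) recv 90: fwd
Round 6: pos2(id83) recv 90: fwd
Round 7: pos3(id90) recv 90: ELECTED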